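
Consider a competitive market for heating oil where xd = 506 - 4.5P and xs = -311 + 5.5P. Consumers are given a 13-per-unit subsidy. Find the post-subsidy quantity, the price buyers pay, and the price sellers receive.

Pre-subsidy: 506 - 4.5P = -311 + 5.5P gives P* = 81.7, x* = 138.35.
With the rebate, buyers effectively pay Pb = Ps − 13, where Ps is the price sellers receive.
Demand in terms of Ps becomes xd = 506 − 4.5(Ps − 13) = 564.5 - 4.5Ps. Setting this equal to supply: 564.5 - 4.5Ps = -311 + 5.5Ps, so Ps = 87.55.
Buyers pay Pb = 87.55 − 13 = 74.55; x' = -311 + 5.5·87.55 = 170.525.

x' = 170.525; buyers pay 74.55; sellers receive 87.55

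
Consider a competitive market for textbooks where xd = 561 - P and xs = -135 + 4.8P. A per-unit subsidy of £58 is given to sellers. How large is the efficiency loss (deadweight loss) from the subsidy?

Pre-subsidy: 561 - P = -135 + 4.8P gives P* = 120, x* = 441.
With the subsidy, sellers receive Ps = Pb + 58 for each unit, where Pb is the price buyers pay.
Supply in terms of Pb becomes xs = -135 + 4.8(Pb + 58) = 143.4 + 4.8Pb. Setting this equal to demand: 561 - Pb = 143.4 + 4.8Pb, so Pb = 72.
Sellers receive Ps = 72 + 58 = 130; x' = 561 − 1·72 = 489.
The subsidy expands output by 489 − 441 = 48 past the efficient level; on those units the gap between marginal cost and willingness to pay runs from 0 up to 58.
DWL = ½ × 58 × 48 = 1392.

Deadweight loss = £1392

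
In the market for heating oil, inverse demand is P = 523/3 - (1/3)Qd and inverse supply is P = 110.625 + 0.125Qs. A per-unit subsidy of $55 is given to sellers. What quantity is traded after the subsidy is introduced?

Q' = 259

Pre-subsidy: 523/3 - (1/3)Q = 110.625 + 0.125Q gives Q* = 139 and P* = 128.
With the subsidy, sellers receive Ps = Pb + 55 for each unit, where Pb is the price buyers pay.
On the curves, Pb = 523/3 - (1/3)Q and Ps = 110.625 + 0.125Q; the wedge Ps − Pb = 55 gives 110.625 + 0.125Q − (523/3 - (1/3)Q) = 55, so Q' = 259.
Then Pb = 523/3 − (1/3)·259 = 88 and Ps = 110.625 + 0.125·259 = 143.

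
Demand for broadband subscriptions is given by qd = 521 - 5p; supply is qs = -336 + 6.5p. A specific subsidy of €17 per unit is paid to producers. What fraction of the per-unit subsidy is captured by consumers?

Pre-subsidy: 521 - 5p = -336 + 6.5p gives p* = 1714/23, q* = 3413/23.
With the subsidy, sellers receive ps = pb + 17 for each unit, where pb is the price buyers pay.
Supply in terms of pb becomes qs = -336 + 6.5(pb + 17) = -225.5 + 6.5pb. Setting this equal to demand: 521 - 5pb = -225.5 + 6.5pb, so pb = 1493/23.
Sellers receive ps = 1493/23 + 17 = 1884/23; q' = 521 − 5·(1493/23) = 4518/23.
Buyers' price falls by p* − pb = 1714/23 − 1493/23 = 221/23; sellers' price rises by ps − p* = 1884/23 − 1714/23 = 170/23.
So consumers capture (221/23)/17 = 13/23 of each unit of subsidy.

Consumer share = 13/23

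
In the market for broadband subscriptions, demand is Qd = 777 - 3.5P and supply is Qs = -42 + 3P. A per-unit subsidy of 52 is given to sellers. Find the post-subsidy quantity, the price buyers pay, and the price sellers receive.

Pre-subsidy: 777 - 3.5P = -42 + 3P gives P* = 126, Q* = 336.
With the subsidy, sellers receive Ps = Pb + 52 for each unit, where Pb is the price buyers pay.
Supply in terms of Pb becomes Qs = -42 + 3(Pb + 52) = 114 + 3Pb. Setting this equal to demand: 777 - 3.5Pb = 114 + 3Pb, so Pb = 102.
Sellers receive Ps = 102 + 52 = 154; Q' = 777 − 3.5·102 = 420.

Q' = 420; buyers pay 102; sellers receive 154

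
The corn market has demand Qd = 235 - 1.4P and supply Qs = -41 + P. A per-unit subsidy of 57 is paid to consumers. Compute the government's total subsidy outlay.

Pre-subsidy: 235 - 1.4P = -41 + P gives P* = 115, Q* = 74.
With the rebate, buyers effectively pay Pb = Ps − 57, where Ps is the price sellers receive.
Demand in terms of Ps becomes Qd = 235 − 1.4(Ps − 57) = 314.8 - 1.4Ps. Setting this equal to supply: 314.8 - 1.4Ps = -41 + Ps, so Ps = 148.25.
Buyers pay Pb = 148.25 − 57 = 91.25; Q' = -41 + 1·148.25 = 107.25.
Government outlay = subsidy × quantity = 57 × 107.25 = 6113.25.

Government cost = 6113.25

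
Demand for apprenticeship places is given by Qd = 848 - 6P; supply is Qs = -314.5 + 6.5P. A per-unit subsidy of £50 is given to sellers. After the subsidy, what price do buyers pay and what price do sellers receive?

Buyers pay £67; sellers receive £117

Pre-subsidy: 848 - 6P = -314.5 + 6.5P gives P* = 93, Q* = 290.
With the subsidy, sellers receive Ps = Pb + 50 for each unit, where Pb is the price buyers pay.
Supply in terms of Pb becomes Qs = -314.5 + 6.5(Pb + 50) = 10.5 + 6.5Pb. Setting this equal to demand: 848 - 6Pb = 10.5 + 6.5Pb, so Pb = 67.
Sellers receive Ps = 67 + 50 = 117; Q' = 848 − 6·67 = 446.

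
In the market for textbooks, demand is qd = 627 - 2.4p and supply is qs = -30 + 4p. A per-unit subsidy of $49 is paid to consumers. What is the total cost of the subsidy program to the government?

Pre-subsidy: 627 - 2.4p = -30 + 4p gives p* = 102.65625, q* = 380.625.
With the rebate, buyers effectively pay pb = ps − 49, where ps is the price sellers receive.
Demand in terms of ps becomes qd = 627 − 2.4(ps − 49) = 744.6 - 2.4ps. Setting this equal to supply: 744.6 - 2.4ps = -30 + 4ps, so ps = 121.03125.
Buyers pay pb = 121.03125 − 49 = 72.03125; q' = -30 + 4·121.03125 = 454.125.
Government outlay = subsidy × quantity = 49 × 454.125 = 22252.125.

Government cost = $22252.125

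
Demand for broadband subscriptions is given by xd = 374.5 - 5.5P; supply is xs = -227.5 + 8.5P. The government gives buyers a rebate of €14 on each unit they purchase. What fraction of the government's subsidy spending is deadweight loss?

DWL / government spending = 187/1478

Pre-subsidy: 374.5 - 5.5P = -227.5 + 8.5P gives P* = 43, x* = 138.
With the rebate, buyers effectively pay Pb = Ps − 14, where Ps is the price sellers receive.
Demand in terms of Ps becomes xd = 374.5 − 5.5(Ps − 14) = 451.5 - 5.5Ps. Setting this equal to supply: 451.5 - 5.5Ps = -227.5 + 8.5Ps, so Ps = 48.5.
Buyers pay Pb = 48.5 − 14 = 34.5; x' = -227.5 + 8.5·48.5 = 184.75.
ΔCS = ½(138 + 184.75)(43 − 34.5) = 1371.6875; ΔPS = ½(138 + 184.75)(48.5 − 43) = 887.5625.
Government spending = 14 × 184.75 = 2586.5.
DWL = ½ × 14 × (184.75 − 138) = 327.25; fraction = 327.25 / 2586.5 = 187/1478.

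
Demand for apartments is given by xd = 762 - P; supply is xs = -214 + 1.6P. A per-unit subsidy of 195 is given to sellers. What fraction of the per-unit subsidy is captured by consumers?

Consumer share = 8/13

Pre-subsidy: 762 - P = -214 + 1.6P gives P* = 4880/13, x* = 5026/13.
With the subsidy, sellers receive Ps = Pb + 195 for each unit, where Pb is the price buyers pay.
Supply in terms of Pb becomes xs = -214 + 1.6(Pb + 195) = 98 + 1.6Pb. Setting this equal to demand: 762 - Pb = 98 + 1.6Pb, so Pb = 3320/13.
Sellers receive Ps = 3320/13 + 195 = 5855/13; x' = 762 − 1·(3320/13) = 6586/13.
Buyers' price falls by P* − Pb = 4880/13 − 3320/13 = 120; sellers' price rises by Ps − P* = 5855/13 − 4880/13 = 75.
So consumers capture 120/195 = 8/13 of each unit of subsidy.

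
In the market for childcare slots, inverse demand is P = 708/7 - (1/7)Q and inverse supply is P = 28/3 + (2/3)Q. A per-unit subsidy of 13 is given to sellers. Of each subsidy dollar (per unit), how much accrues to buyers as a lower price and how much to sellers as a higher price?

Buyers gain 39/17 per unit; sellers gain 182/17 per unit

Pre-subsidy: 708/7 - (1/7)Q = 28/3 + (2/3)Q gives Q* = 1928/17 and P* = 1444/17.
With the subsidy, sellers receive Ps = Pb + 13 for each unit, where Pb is the price buyers pay.
On the curves, Pb = 708/7 - (1/7)Q and Ps = 28/3 + (2/3)Q; the wedge Ps − Pb = 13 gives 28/3 + (2/3)Q − (708/7 - (1/7)Q) = 13, so Q' = 2201/17.
Then Pb = 708/7 − (1/7)·(2201/17) = 1405/17 and Ps = 28/3 + (2/3)·(2201/17) = 1626/17.
Buyers' price falls by P* − Pb = 1444/17 − 1405/17 = 39/17; sellers' price rises by Ps − P* = 1626/17 − 1444/17 = 182/17.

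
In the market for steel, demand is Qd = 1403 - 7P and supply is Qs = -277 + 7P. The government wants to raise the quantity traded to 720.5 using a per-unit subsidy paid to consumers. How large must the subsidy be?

At Q = 720.5, invert demand for the buyer price: Pb = (1403 − 720.5)/7 = 97.5; invert supply for the seller price: Ps = (720.5 − (-277))/7 = 142.5.
The subsidy must fill the gap: s = Ps − Pb = 142.5 − 97.5 = 45.

Required subsidy s = 45 per unit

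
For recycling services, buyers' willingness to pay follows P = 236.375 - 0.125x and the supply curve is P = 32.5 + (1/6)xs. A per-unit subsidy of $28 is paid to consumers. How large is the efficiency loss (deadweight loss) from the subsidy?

Deadweight loss = $1344

Pre-subsidy: 236.375 - 0.125x = 32.5 + (1/6)x gives x* = 699 and P* = 149.
With the rebate, buyers effectively pay Pb = Ps − 28, where Ps is the price sellers receive.
On the curves, Pb = 236.375 - 0.125x and Ps = 32.5 + (1/6)x; the wedge Ps − Pb = 28 gives 32.5 + (1/6)x − (236.375 - 0.125x) = 28, so x' = 795.
Then Pb = 236.375 − 0.125·795 = 137 and Ps = 32.5 + (1/6)·795 = 165.
The subsidy expands output by 795 − 699 = 96 past the efficient level; on those units the gap between marginal cost and willingness to pay runs from 0 up to 28.
DWL = ½ × 28 × 96 = 1344.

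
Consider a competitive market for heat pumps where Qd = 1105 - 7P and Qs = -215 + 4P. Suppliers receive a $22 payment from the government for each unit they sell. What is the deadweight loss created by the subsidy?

Pre-subsidy: 1105 - 7P = -215 + 4P gives P* = 120, Q* = 265.
With the subsidy, sellers receive Ps = Pb + 22 for each unit, where Pb is the price buyers pay.
Supply in terms of Pb becomes Qs = -215 + 4(Pb + 22) = -127 + 4Pb. Setting this equal to demand: 1105 - 7Pb = -127 + 4Pb, so Pb = 112.
Sellers receive Ps = 112 + 22 = 134; Q' = 1105 − 7·112 = 321.
The subsidy expands output by 321 − 265 = 56 past the efficient level; on those units the gap between marginal cost and willingness to pay runs from 0 up to 22.
DWL = ½ × 22 × 56 = 616.

Deadweight loss = $616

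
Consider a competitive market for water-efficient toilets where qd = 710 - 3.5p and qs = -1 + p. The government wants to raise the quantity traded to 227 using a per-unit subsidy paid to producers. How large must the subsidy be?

Required subsidy s = 90 per unit

At q = 227, invert demand for the buyer price: pb = (710 − 227)/3.5 = 138; invert supply for the seller price: ps = (227 − (-1))/1 = 228.
The subsidy must fill the gap: s = ps − pb = 228 − 138 = 90.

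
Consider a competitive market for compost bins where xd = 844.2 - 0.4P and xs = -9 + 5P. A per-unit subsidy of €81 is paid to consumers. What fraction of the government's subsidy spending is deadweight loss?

DWL / government spending = 15/811

Pre-subsidy: 844.2 - 0.4P = -9 + 5P gives P* = 158, x* = 781.
With the rebate, buyers effectively pay Pb = Ps − 81, where Ps is the price sellers receive.
Demand in terms of Ps becomes xd = 844.2 − 0.4(Ps − 81) = 876.6 - 0.4Ps. Setting this equal to supply: 876.6 - 0.4Ps = -9 + 5Ps, so Ps = 164.
Buyers pay Pb = 164 − 81 = 83; x' = -9 + 5·164 = 811.
ΔCS = ½(781 + 811)(158 − 83) = 59700; ΔPS = ½(781 + 811)(164 − 158) = 4776.
Government spending = 81 × 811 = 65691.
DWL = ½ × 81 × (811 − 781) = 1215; fraction = 1215 / 65691 = 15/811.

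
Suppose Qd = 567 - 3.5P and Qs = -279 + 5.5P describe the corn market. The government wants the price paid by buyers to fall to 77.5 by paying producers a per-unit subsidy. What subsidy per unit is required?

At a buyer price of 77.5, quantity demanded is 567 − 3.5·77.5 = 295.75.
Sellers supply 295.75 only when they receive Ps with -279 + 5.5·Ps = 295.75, i.e. Ps = 104.5.
s = Ps − Pb = 104.5 − 77.5 = 27.

Required subsidy s = 27 per unit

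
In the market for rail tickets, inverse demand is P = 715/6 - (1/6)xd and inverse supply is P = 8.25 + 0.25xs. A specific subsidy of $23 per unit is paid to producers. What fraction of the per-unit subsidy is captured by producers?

Pre-subsidy: 715/6 - (1/6)x = 8.25 + 0.25x gives x* = 266.2 and P* = 74.8.
With the subsidy, sellers receive Ps = Pb + 23 for each unit, where Pb is the price buyers pay.
On the curves, Pb = 715/6 - (1/6)x and Ps = 8.25 + 0.25x; the wedge Ps − Pb = 23 gives 8.25 + 0.25x − (715/6 - (1/6)x) = 23, so x' = 321.4.
Then Pb = 715/6 − (1/6)·321.4 = 65.6 and Ps = 8.25 + 0.25·321.4 = 88.6.
Buyers' price falls by P* − Pb = 74.8 − 65.6 = 9.2; sellers' price rises by Ps − P* = 88.6 − 74.8 = 13.8.
So producers capture 13.8/23 = 0.6 of each unit of subsidy.

Producer share = 0.6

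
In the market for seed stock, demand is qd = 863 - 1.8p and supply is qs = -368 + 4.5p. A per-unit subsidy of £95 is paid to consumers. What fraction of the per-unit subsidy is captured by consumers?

Consumer share = 5/7

Pre-subsidy: 863 - 1.8p = -368 + 4.5p gives p* = 12310/63, q* = 3579/7.
With the rebate, buyers effectively pay pb = ps − 95, where ps is the price sellers receive.
Demand in terms of ps becomes qd = 863 − 1.8(ps − 95) = 1034 - 1.8ps. Setting this equal to supply: 1034 - 1.8ps = -368 + 4.5ps, so ps = 14020/63.
Buyers pay pb = 14020/63 − 95 = 8035/63; q' = -368 + 4.5·(14020/63) = 4434/7.
Buyers' price falls by p* − pb = 12310/63 − 8035/63 = 475/7; sellers' price rises by ps − p* = 14020/63 − 12310/63 = 190/7.
So consumers capture (475/7)/95 = 5/7 of each unit of subsidy.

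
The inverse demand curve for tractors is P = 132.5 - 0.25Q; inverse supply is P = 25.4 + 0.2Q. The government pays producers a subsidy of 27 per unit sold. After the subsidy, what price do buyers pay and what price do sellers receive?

Pre-subsidy: 132.5 - 0.25Q = 25.4 + 0.2Q gives Q* = 238 and P* = 73.
With the subsidy, sellers receive Ps = Pb + 27 for each unit, where Pb is the price buyers pay.
On the curves, Pb = 132.5 - 0.25Q and Ps = 25.4 + 0.2Q; the wedge Ps − Pb = 27 gives 25.4 + 0.2Q − (132.5 - 0.25Q) = 27, so Q' = 298.
Then Pb = 132.5 − 0.25·298 = 58 and Ps = 25.4 + 0.2·298 = 85.

Buyers pay 58; sellers receive 85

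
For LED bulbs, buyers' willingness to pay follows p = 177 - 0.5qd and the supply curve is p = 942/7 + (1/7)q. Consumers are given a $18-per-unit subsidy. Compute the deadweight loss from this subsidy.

Deadweight loss = $252

Pre-subsidy: 177 - 0.5q = 942/7 + (1/7)q gives q* = 66 and p* = 144.
With the rebate, buyers effectively pay pb = ps − 18, where ps is the price sellers receive.
On the curves, pb = 177 - 0.5q and ps = 942/7 + (1/7)q; the wedge ps − pb = 18 gives 942/7 + (1/7)q − (177 - 0.5q) = 18, so q' = 94.
Then pb = 177 − 0.5·94 = 130 and ps = 942/7 + (1/7)·94 = 148.
The subsidy expands output by 94 − 66 = 28 past the efficient level; on those units the gap between marginal cost and willingness to pay runs from 0 up to 18.
DWL = ½ × 18 × 28 = 252.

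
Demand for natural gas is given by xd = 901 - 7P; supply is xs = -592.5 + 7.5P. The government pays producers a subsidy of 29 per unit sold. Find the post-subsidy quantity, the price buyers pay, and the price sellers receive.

Pre-subsidy: 901 - 7P = -592.5 + 7.5P gives P* = 103, x* = 180.
With the subsidy, sellers receive Ps = Pb + 29 for each unit, where Pb is the price buyers pay.
Supply in terms of Pb becomes xs = -592.5 + 7.5(Pb + 29) = -375 + 7.5Pb. Setting this equal to demand: 901 - 7Pb = -375 + 7.5Pb, so Pb = 88.
Sellers receive Ps = 88 + 29 = 117; x' = 901 − 7·88 = 285.

x' = 285; buyers pay 88; sellers receive 117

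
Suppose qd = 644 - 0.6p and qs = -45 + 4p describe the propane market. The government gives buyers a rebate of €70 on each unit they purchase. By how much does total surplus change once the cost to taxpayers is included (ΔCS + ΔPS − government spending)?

Net change in total surplus = -29400/23

Pre-subsidy: 644 - 0.6p = -45 + 4p gives p* = 3445/23, q* = 12745/23.
With the rebate, buyers effectively pay pb = ps − 70, where ps is the price sellers receive.
Demand in terms of ps becomes qd = 644 − 0.6(ps − 70) = 686 - 0.6ps. Setting this equal to supply: 686 - 0.6ps = -45 + 4ps, so ps = 3655/23.
Buyers pay pb = 3655/23 − 70 = 2045/23; q' = -45 + 4·(3655/23) = 13585/23.
ΔCS = ½(12745/23 + 13585/23)(3445/23 − 2045/23) = 18431000/529; ΔPS = ½(12745/23 + 13585/23)(3655/23 − 3445/23) = 2764650/529.
Government spending = 70 × 13585/23 = 950950/23.
Net change = 18431000/529 + 2764650/529 − 950950/23 = -29400/23. The loss equals the DWL triangle ½·70·840/23.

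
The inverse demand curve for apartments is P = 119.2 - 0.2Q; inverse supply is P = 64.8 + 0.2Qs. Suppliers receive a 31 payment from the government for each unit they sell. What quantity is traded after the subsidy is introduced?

Pre-subsidy: 119.2 - 0.2Q = 64.8 + 0.2Q gives Q* = 136 and P* = 92.
With the subsidy, sellers receive Ps = Pb + 31 for each unit, where Pb is the price buyers pay.
On the curves, Pb = 119.2 - 0.2Q and Ps = 64.8 + 0.2Q; the wedge Ps − Pb = 31 gives 64.8 + 0.2Q − (119.2 - 0.2Q) = 31, so Q' = 213.5.
Then Pb = 119.2 − 0.2·213.5 = 76.5 and Ps = 64.8 + 0.2·213.5 = 107.5.

Q' = 213.5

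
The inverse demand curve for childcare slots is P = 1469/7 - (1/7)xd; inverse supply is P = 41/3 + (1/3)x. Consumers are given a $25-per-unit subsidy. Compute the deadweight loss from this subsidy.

Deadweight loss = $656.25

Pre-subsidy: 1469/7 - (1/7)x = 41/3 + (1/3)x gives x* = 412 and P* = 151.
With the rebate, buyers effectively pay Pb = Ps − 25, where Ps is the price sellers receive.
On the curves, Pb = 1469/7 - (1/7)x and Ps = 41/3 + (1/3)x; the wedge Ps − Pb = 25 gives 41/3 + (1/3)x − (1469/7 - (1/7)x) = 25, so x' = 464.5.
Then Pb = 1469/7 − (1/7)·464.5 = 143.5 and Ps = 41/3 + (1/3)·464.5 = 168.5.
The subsidy expands output by 464.5 − 412 = 52.5 past the efficient level; on those units the gap between marginal cost and willingness to pay runs from 0 up to 25.
DWL = ½ × 25 × 52.5 = 656.25.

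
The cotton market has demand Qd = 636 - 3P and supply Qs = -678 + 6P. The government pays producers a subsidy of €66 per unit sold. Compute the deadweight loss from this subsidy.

Deadweight loss = €4356

Pre-subsidy: 636 - 3P = -678 + 6P gives P* = 146, Q* = 198.
With the subsidy, sellers receive Ps = Pb + 66 for each unit, where Pb is the price buyers pay.
Supply in terms of Pb becomes Qs = -678 + 6(Pb + 66) = -282 + 6Pb. Setting this equal to demand: 636 - 3Pb = -282 + 6Pb, so Pb = 102.
Sellers receive Ps = 102 + 66 = 168; Q' = 636 − 3·102 = 330.
The subsidy expands output by 330 − 198 = 132 past the efficient level; on those units the gap between marginal cost and willingness to pay runs from 0 up to 66.
DWL = ½ × 66 × 132 = 4356.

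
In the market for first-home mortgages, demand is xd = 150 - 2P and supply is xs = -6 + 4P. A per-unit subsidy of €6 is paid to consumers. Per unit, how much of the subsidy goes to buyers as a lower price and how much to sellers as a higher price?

Buyers gain €4 per unit; sellers gain €2 per unit

Pre-subsidy: 150 - 2P = -6 + 4P gives P* = 26, x* = 98.
With the rebate, buyers effectively pay Pb = Ps − 6, where Ps is the price sellers receive.
Demand in terms of Ps becomes xd = 150 − 2(Ps − 6) = 162 - 2Ps. Setting this equal to supply: 162 - 2Ps = -6 + 4Ps, so Ps = 28.
Buyers pay Pb = 28 − 6 = 22; x' = -6 + 4·28 = 106.
Buyers' price falls by P* − Pb = 26 − 22 = 4; sellers' price rises by Ps − P* = 28 − 26 = 2.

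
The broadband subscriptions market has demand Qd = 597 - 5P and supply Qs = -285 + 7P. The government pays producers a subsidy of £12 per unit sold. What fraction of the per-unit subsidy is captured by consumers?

Pre-subsidy: 597 - 5P = -285 + 7P gives P* = 73.5, Q* = 229.5.
With the subsidy, sellers receive Ps = Pb + 12 for each unit, where Pb is the price buyers pay.
Supply in terms of Pb becomes Qs = -285 + 7(Pb + 12) = -201 + 7Pb. Setting this equal to demand: 597 - 5Pb = -201 + 7Pb, so Pb = 66.5.
Sellers receive Ps = 66.5 + 12 = 78.5; Q' = 597 − 5·66.5 = 264.5.
Buyers' price falls by P* − Pb = 73.5 − 66.5 = 7; sellers' price rises by Ps − P* = 78.5 − 73.5 = 5.
So consumers capture 7/12 = 7/12 of each unit of subsidy.

Consumer share = 7/12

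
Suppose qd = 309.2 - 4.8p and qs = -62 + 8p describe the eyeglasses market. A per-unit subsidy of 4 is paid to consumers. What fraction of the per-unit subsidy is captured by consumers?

Pre-subsidy: 309.2 - 4.8p = -62 + 8p gives p* = 29, q* = 170.
With the rebate, buyers effectively pay pb = ps − 4, where ps is the price sellers receive.
Demand in terms of ps becomes qd = 309.2 − 4.8(ps − 4) = 328.4 - 4.8ps. Setting this equal to supply: 328.4 - 4.8ps = -62 + 8ps, so ps = 30.5.
Buyers pay pb = 30.5 − 4 = 26.5; q' = -62 + 8·30.5 = 182.
Buyers' price falls by p* − pb = 29 − 26.5 = 2.5; sellers' price rises by ps − p* = 30.5 − 29 = 1.5.
So consumers capture 2.5/4 = 0.625 of each unit of subsidy.

Consumer share = 0.625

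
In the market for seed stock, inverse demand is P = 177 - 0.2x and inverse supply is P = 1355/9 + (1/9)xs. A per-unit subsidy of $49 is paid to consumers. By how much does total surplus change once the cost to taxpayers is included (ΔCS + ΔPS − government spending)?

Net change in total surplus = -$3858.75

Pre-subsidy: 177 - 0.2x = 1355/9 + (1/9)x gives x* = 85 and P* = 160.
With the rebate, buyers effectively pay Pb = Ps − 49, where Ps is the price sellers receive.
On the curves, Pb = 177 - 0.2x and Ps = 1355/9 + (1/9)x; the wedge Ps − Pb = 49 gives 1355/9 + (1/9)x − (177 - 0.2x) = 49, so x' = 242.5.
Then Pb = 177 − 0.2·242.5 = 128.5 and Ps = 1355/9 + (1/9)·242.5 = 177.5.
ΔCS = ½(85 + 242.5)(160 − 128.5) = 5158.125; ΔPS = ½(85 + 242.5)(177.5 − 160) = 2865.625.
Government spending = 49 × 242.5 = 11882.5.
Net change = 5158.125 + 2865.625 − 11882.5 = -3858.75. The loss equals the DWL triangle ½·49·157.5.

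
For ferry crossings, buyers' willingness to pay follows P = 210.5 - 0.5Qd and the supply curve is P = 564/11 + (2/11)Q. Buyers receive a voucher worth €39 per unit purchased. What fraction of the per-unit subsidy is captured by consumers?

Pre-subsidy: 210.5 - 0.5Q = 564/11 + (2/11)Q gives Q* = 3503/15 and P* = 1406/15.
With the rebate, buyers effectively pay Pb = Ps − 39, where Ps is the price sellers receive.
On the curves, Pb = 210.5 - 0.5Q and Ps = 564/11 + (2/11)Q; the wedge Ps − Pb = 39 gives 564/11 + (2/11)Q − (210.5 - 0.5Q) = 39, so Q' = 4361/15.
Then Pb = 210.5 − 0.5·(4361/15) = 977/15 and Ps = 564/11 + (2/11)·(4361/15) = 1562/15.
Buyers' price falls by P* − Pb = 1406/15 − 977/15 = 28.6; sellers' price rises by Ps − P* = 1562/15 − 1406/15 = 10.4.
So consumers capture 28.6/39 = 11/15 of each unit of subsidy.

Consumer share = 11/15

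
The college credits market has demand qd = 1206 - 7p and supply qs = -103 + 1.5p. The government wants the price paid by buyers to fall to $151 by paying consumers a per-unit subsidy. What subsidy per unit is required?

Required subsidy s = $17 per unit

At a buyer price of 151, quantity demanded is 1206 − 7·151 = 149.
Sellers supply 149 only when they receive ps with -103 + 1.5·ps = 149, i.e. ps = 168.
s = ps − pb = 168 − 151 = 17.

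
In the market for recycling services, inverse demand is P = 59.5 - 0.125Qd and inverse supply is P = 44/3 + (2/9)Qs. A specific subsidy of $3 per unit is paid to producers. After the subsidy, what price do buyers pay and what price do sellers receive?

Pre-subsidy: 59.5 - 0.125Q = 44/3 + (2/9)Q gives Q* = 129.12 and P* = 43.36.
With the subsidy, sellers receive Ps = Pb + 3 for each unit, where Pb is the price buyers pay.
On the curves, Pb = 59.5 - 0.125Q and Ps = 44/3 + (2/9)Q; the wedge Ps − Pb = 3 gives 44/3 + (2/9)Q − (59.5 - 0.125Q) = 3, so Q' = 137.76.
Then Pb = 59.5 − 0.125·137.76 = 42.28 and Ps = 44/3 + (2/9)·137.76 = 45.28.

Buyers pay $42.28; sellers receive $45.28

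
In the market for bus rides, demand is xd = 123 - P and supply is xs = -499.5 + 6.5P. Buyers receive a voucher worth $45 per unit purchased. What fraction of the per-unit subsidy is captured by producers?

Pre-subsidy: 123 - P = -499.5 + 6.5P gives P* = 83, x* = 40.
With the rebate, buyers effectively pay Pb = Ps − 45, where Ps is the price sellers receive.
Demand in terms of Ps becomes xd = 123 − 1(Ps − 45) = 168 - Ps. Setting this equal to supply: 168 - Ps = -499.5 + 6.5Ps, so Ps = 89.
Buyers pay Pb = 89 − 45 = 44; x' = -499.5 + 6.5·89 = 79.
Buyers' price falls by P* − Pb = 83 − 44 = 39; sellers' price rises by Ps − P* = 89 − 83 = 6.
So producers capture 6/45 = 2/15 of each unit of subsidy.

Producer share = 2/15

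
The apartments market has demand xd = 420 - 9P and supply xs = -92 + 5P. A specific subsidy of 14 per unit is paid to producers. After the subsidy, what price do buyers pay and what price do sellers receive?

Buyers pay 221/7; sellers receive 319/7

Pre-subsidy: 420 - 9P = -92 + 5P gives P* = 256/7, x* = 636/7.
With the subsidy, sellers receive Ps = Pb + 14 for each unit, where Pb is the price buyers pay.
Supply in terms of Pb becomes xs = -92 + 5(Pb + 14) = -22 + 5Pb. Setting this equal to demand: 420 - 9Pb = -22 + 5Pb, so Pb = 221/7.
Sellers receive Ps = 221/7 + 14 = 319/7; x' = 420 − 9·(221/7) = 951/7.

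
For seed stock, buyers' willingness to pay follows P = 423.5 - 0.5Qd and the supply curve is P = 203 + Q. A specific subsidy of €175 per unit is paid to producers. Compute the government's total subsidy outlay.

Government cost = 138425/3

Pre-subsidy: 423.5 - 0.5Q = 203 + Q gives Q* = 147 and P* = 350.
With the subsidy, sellers receive Ps = Pb + 175 for each unit, where Pb is the price buyers pay.
On the curves, Pb = 423.5 - 0.5Q and Ps = 203 + Q; the wedge Ps − Pb = 175 gives 203 + Q − (423.5 - 0.5Q) = 175, so Q' = 791/3.
Then Pb = 423.5 − 0.5·(791/3) = 875/3 and Ps = 203 + 1·(791/3) = 1400/3.
Government outlay = subsidy × quantity = 175 × 791/3 = 138425/3.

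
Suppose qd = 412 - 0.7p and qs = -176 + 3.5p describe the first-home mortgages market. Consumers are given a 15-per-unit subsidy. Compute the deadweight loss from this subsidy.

Pre-subsidy: 412 - 0.7p = -176 + 3.5p gives p* = 140, q* = 314.
With the rebate, buyers effectively pay pb = ps − 15, where ps is the price sellers receive.
Demand in terms of ps becomes qd = 412 − 0.7(ps − 15) = 422.5 - 0.7ps. Setting this equal to supply: 422.5 - 0.7ps = -176 + 3.5ps, so ps = 142.5.
Buyers pay pb = 142.5 − 15 = 127.5; q' = -176 + 3.5·142.5 = 322.75.
The subsidy expands output by 322.75 − 314 = 8.75 past the efficient level; on those units the gap between marginal cost and willingness to pay runs from 0 up to 15.
DWL = ½ × 15 × 8.75 = 65.625.

Deadweight loss = 65.625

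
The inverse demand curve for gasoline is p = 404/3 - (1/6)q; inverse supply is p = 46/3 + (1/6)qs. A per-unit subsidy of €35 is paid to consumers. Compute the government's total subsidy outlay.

Pre-subsidy: 404/3 - (1/6)q = 46/3 + (1/6)q gives q* = 358 and p* = 75.
With the rebate, buyers effectively pay pb = ps − 35, where ps is the price sellers receive.
On the curves, pb = 404/3 - (1/6)q and ps = 46/3 + (1/6)q; the wedge ps − pb = 35 gives 46/3 + (1/6)q − (404/3 - (1/6)q) = 35, so q' = 463.
Then pb = 404/3 − (1/6)·463 = 57.5 and ps = 46/3 + (1/6)·463 = 92.5.
Government outlay = subsidy × quantity = 35 × 463 = 16205.

Government cost = €16205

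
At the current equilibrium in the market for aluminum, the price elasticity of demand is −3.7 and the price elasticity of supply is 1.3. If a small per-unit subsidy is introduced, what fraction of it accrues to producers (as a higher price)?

Producer share = 0.74

For a small subsidy around the equilibrium, the benefit split depends on the relative slopes, which at a point are proportional to the elasticities.
Buyer share = εs/(εs + |εd|) = 1.3/(1.3 + 3.7) = 0.26; seller share = |εd|/(εs + |εd|) = 0.74.
So producers capture 0.74 of the subsidy.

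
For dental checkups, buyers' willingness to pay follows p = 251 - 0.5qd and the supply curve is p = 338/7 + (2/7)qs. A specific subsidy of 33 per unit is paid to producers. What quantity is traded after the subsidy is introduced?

Pre-subsidy: 251 - 0.5q = 338/7 + (2/7)q gives q* = 258 and p* = 122.
With the subsidy, sellers receive ps = pb + 33 for each unit, where pb is the price buyers pay.
On the curves, pb = 251 - 0.5q and ps = 338/7 + (2/7)q; the wedge ps − pb = 33 gives 338/7 + (2/7)q − (251 - 0.5q) = 33, so q' = 300.
Then pb = 251 − 0.5·300 = 101 and ps = 338/7 + (2/7)·300 = 134.

q' = 300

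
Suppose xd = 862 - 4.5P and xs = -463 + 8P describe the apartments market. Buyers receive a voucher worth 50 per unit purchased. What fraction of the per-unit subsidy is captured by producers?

Pre-subsidy: 862 - 4.5P = -463 + 8P gives P* = 106, x* = 385.
With the rebate, buyers effectively pay Pb = Ps − 50, where Ps is the price sellers receive.
Demand in terms of Ps becomes xd = 862 − 4.5(Ps − 50) = 1087 - 4.5Ps. Setting this equal to supply: 1087 - 4.5Ps = -463 + 8Ps, so Ps = 124.
Buyers pay Pb = 124 − 50 = 74; x' = -463 + 8·124 = 529.
Buyers' price falls by P* − Pb = 106 − 74 = 32; sellers' price rises by Ps − P* = 124 − 106 = 18.
So producers capture 18/50 = 0.36 of each unit of subsidy.

Producer share = 0.36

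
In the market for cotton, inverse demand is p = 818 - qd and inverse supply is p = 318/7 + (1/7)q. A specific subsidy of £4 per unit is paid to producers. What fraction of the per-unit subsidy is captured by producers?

Producer share = 0.125

Pre-subsidy: 818 - q = 318/7 + (1/7)q gives q* = 676 and p* = 142.
With the subsidy, sellers receive ps = pb + 4 for each unit, where pb is the price buyers pay.
On the curves, pb = 818 - q and ps = 318/7 + (1/7)q; the wedge ps − pb = 4 gives 318/7 + (1/7)q − (818 - q) = 4, so q' = 679.5.
Then pb = 818 − 1·679.5 = 138.5 and ps = 318/7 + (1/7)·679.5 = 142.5.
Buyers' price falls by p* − pb = 142 − 138.5 = 3.5; sellers' price rises by ps − p* = 142.5 − 142 = 0.5.
So producers capture 0.5/4 = 0.125 of each unit of subsidy.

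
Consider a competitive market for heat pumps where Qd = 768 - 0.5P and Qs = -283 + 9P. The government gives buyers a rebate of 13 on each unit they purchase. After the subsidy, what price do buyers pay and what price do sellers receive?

Buyers pay 1868/19; sellers receive 2115/19

Pre-subsidy: 768 - 0.5P = -283 + 9P gives P* = 2102/19, Q* = 13541/19.
With the rebate, buyers effectively pay Pb = Ps − 13, where Ps is the price sellers receive.
Demand in terms of Ps becomes Qd = 768 − 0.5(Ps − 13) = 774.5 - 0.5Ps. Setting this equal to supply: 774.5 - 0.5Ps = -283 + 9Ps, so Ps = 2115/19.
Buyers pay Pb = 2115/19 − 13 = 1868/19; Q' = -283 + 9·(2115/19) = 13658/19.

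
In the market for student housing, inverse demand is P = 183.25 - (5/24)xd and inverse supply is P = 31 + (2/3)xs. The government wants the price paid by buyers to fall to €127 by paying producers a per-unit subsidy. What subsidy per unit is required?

Required subsidy s = €84 per unit

At a buyer price of 127, quantity demanded is 879.6 − 4.8·127 = 270.
Sellers supply 270 only when they receive Ps = 31 + (2/3)·270 = 211.
s = Ps − Pb = 211 − 127 = 84.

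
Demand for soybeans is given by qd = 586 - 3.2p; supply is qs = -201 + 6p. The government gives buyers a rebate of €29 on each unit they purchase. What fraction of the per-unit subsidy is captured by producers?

Producer share = 8/23

Pre-subsidy: 586 - 3.2p = -201 + 6p gives p* = 3935/46, q* = 7182/23.
With the rebate, buyers effectively pay pb = ps − 29, where ps is the price sellers receive.
Demand in terms of ps becomes qd = 586 − 3.2(ps − 29) = 678.8 - 3.2ps. Setting this equal to supply: 678.8 - 3.2ps = -201 + 6ps, so ps = 4399/46.
Buyers pay pb = 4399/46 − 29 = 3065/46; q' = -201 + 6·(4399/46) = 8574/23.
Buyers' price falls by p* − pb = 3935/46 − 3065/46 = 435/23; sellers' price rises by ps − p* = 4399/46 − 3935/46 = 232/23.
So producers capture (232/23)/29 = 8/23 of each unit of subsidy.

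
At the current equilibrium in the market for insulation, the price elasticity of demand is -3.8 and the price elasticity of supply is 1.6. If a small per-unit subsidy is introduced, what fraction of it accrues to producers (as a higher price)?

Producer share = 19/27

For a small subsidy around the equilibrium, the benefit split depends on the relative slopes, which at a point are proportional to the elasticities.
Buyer share = εs/(εs + |εd|) = 1.6/(1.6 + 3.8) = 8/27; seller share = |εd|/(εs + |εd|) = 19/27.
So producers capture 19/27 of the subsidy.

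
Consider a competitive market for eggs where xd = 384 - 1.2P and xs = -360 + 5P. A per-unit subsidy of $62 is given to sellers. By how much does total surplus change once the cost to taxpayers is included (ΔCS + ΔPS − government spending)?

Pre-subsidy: 384 - 1.2P = -360 + 5P gives P* = 120, x* = 240.
With the subsidy, sellers receive Ps = Pb + 62 for each unit, where Pb is the price buyers pay.
Supply in terms of Pb becomes xs = -360 + 5(Pb + 62) = -50 + 5Pb. Setting this equal to demand: 384 - 1.2Pb = -50 + 5Pb, so Pb = 70.
Sellers receive Ps = 70 + 62 = 132; x' = 384 − 1.2·70 = 300.
ΔCS = ½(240 + 300)(120 − 70) = 13500; ΔPS = ½(240 + 300)(132 − 120) = 3240.
Government spending = 62 × 300 = 18600.
Net change = 13500 + 3240 − 18600 = -1860. The loss equals the DWL triangle ½·62·60.

Net change in total surplus = -$1860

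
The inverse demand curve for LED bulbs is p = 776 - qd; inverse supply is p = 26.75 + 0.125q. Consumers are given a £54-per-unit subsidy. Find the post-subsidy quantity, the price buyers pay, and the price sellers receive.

q' = 714; buyers pay £62; sellers receive £116

Pre-subsidy: 776 - q = 26.75 + 0.125q gives q* = 666 and p* = 110.
With the rebate, buyers effectively pay pb = ps − 54, where ps is the price sellers receive.
On the curves, pb = 776 - q and ps = 26.75 + 0.125q; the wedge ps − pb = 54 gives 26.75 + 0.125q − (776 - q) = 54, so q' = 714.
Then pb = 776 − 1·714 = 62 and ps = 26.75 + 0.125·714 = 116.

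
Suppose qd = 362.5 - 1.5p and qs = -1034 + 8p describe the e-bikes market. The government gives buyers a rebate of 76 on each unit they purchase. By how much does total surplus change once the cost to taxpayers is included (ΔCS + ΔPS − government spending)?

Net change in total surplus = -3648

Pre-subsidy: 362.5 - 1.5p = -1034 + 8p gives p* = 147, q* = 142.
With the rebate, buyers effectively pay pb = ps − 76, where ps is the price sellers receive.
Demand in terms of ps becomes qd = 362.5 − 1.5(ps − 76) = 476.5 - 1.5ps. Setting this equal to supply: 476.5 - 1.5ps = -1034 + 8ps, so ps = 159.
Buyers pay pb = 159 − 76 = 83; q' = -1034 + 8·159 = 238.
ΔCS = ½(142 + 238)(147 − 83) = 12160; ΔPS = ½(142 + 238)(159 − 147) = 2280.
Government spending = 76 × 238 = 18088.
Net change = 12160 + 2280 − 18088 = -3648. The loss equals the DWL triangle ½·76·96.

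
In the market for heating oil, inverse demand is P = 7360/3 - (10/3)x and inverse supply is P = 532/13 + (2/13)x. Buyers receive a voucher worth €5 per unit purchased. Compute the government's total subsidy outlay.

Pre-subsidy: 7360/3 - (10/3)x = 532/13 + (2/13)x gives x* = 23521/34 and P* = 2505/17.
With the rebate, buyers effectively pay Pb = Ps − 5, where Ps is the price sellers receive.
On the curves, Pb = 7360/3 - (10/3)x and Ps = 532/13 + (2/13)x; the wedge Ps − Pb = 5 gives 532/13 + (2/13)x − (7360/3 - (10/3)x) = 5, so x' = 94279/136.
Then Pb = 7360/3 − (10/3)·(94279/136) = 9695/68 and Ps = 532/13 + (2/13)·(94279/136) = 10035/68.
Government outlay = subsidy × quantity = 5 × 94279/136 = 471395/136.

Government cost = 471395/136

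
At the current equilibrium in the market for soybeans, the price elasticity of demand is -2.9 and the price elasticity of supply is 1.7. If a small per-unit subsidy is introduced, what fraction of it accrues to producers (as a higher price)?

Producer share = 29/46

For a small subsidy around the equilibrium, the benefit split depends on the relative slopes, which at a point are proportional to the elasticities.
Buyer share = εs/(εs + |εd|) = 1.7/(1.7 + 2.9) = 17/46; seller share = |εd|/(εs + |εd|) = 29/46.
So producers capture 29/46 of the subsidy.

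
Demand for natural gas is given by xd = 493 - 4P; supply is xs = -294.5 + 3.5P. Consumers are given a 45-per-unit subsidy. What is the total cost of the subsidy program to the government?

Pre-subsidy: 493 - 4P = -294.5 + 3.5P gives P* = 105, x* = 73.
With the rebate, buyers effectively pay Pb = Ps − 45, where Ps is the price sellers receive.
Demand in terms of Ps becomes xd = 493 − 4(Ps − 45) = 673 - 4Ps. Setting this equal to supply: 673 - 4Ps = -294.5 + 3.5Ps, so Ps = 129.
Buyers pay Pb = 129 − 45 = 84; x' = -294.5 + 3.5·129 = 157.
Government outlay = subsidy × quantity = 45 × 157 = 7065.

Government cost = 7065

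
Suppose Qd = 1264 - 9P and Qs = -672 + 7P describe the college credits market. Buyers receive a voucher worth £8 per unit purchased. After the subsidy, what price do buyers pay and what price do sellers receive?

Buyers pay £117.5; sellers receive £125.5

Pre-subsidy: 1264 - 9P = -672 + 7P gives P* = 121, Q* = 175.
With the rebate, buyers effectively pay Pb = Ps − 8, where Ps is the price sellers receive.
Demand in terms of Ps becomes Qd = 1264 − 9(Ps − 8) = 1336 - 9Ps. Setting this equal to supply: 1336 - 9Ps = -672 + 7Ps, so Ps = 125.5.
Buyers pay Pb = 125.5 − 8 = 117.5; Q' = -672 + 7·125.5 = 206.5.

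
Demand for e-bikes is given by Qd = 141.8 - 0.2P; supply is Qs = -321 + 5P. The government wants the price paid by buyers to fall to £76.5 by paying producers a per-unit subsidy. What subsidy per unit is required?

At a buyer price of 76.5, quantity demanded is 141.8 − 0.2·76.5 = 126.5.
Sellers supply 126.5 only when they receive Ps with -321 + 5·Ps = 126.5, i.e. Ps = 89.5.
s = Ps − Pb = 89.5 − 76.5 = 13.

Required subsidy s = £13 per unit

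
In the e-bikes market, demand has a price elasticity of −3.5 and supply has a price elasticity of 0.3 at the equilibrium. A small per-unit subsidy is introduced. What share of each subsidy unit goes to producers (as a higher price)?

Producer share = 35/38

For a small subsidy around the equilibrium, the benefit split depends on the relative slopes, which at a point are proportional to the elasticities.
Buyer share = εs/(εs + |εd|) = 0.3/(0.3 + 3.5) = 3/38; seller share = |εd|/(εs + |εd|) = 35/38.
So producers capture 35/38 of the subsidy.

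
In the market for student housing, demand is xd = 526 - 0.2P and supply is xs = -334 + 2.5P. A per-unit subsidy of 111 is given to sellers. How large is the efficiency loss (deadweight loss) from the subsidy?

Deadweight loss = 6845/6

Pre-subsidy: 526 - 0.2P = -334 + 2.5P gives P* = 8600/27, x* = 12482/27.
With the subsidy, sellers receive Ps = Pb + 111 for each unit, where Pb is the price buyers pay.
Supply in terms of Pb becomes xs = -334 + 2.5(Pb + 111) = -56.5 + 2.5Pb. Setting this equal to demand: 526 - 0.2Pb = -56.5 + 2.5Pb, so Pb = 5825/27.
Sellers receive Ps = 5825/27 + 111 = 8822/27; x' = 526 − 0.2·(5825/27) = 13037/27.
The subsidy expands output by 13037/27 − 12482/27 = 185/9 past the efficient level; on those units the gap between marginal cost and willingness to pay runs from 0 up to 111.
DWL = ½ × 111 × 185/9 = 6845/6.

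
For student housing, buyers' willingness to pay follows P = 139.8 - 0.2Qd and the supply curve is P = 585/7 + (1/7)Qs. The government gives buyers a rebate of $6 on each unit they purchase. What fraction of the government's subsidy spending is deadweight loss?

DWL / government spending = 35/726

Pre-subsidy: 139.8 - 0.2Q = 585/7 + (1/7)Q gives Q* = 164 and P* = 107.
With the rebate, buyers effectively pay Pb = Ps − 6, where Ps is the price sellers receive.
On the curves, Pb = 139.8 - 0.2Q and Ps = 585/7 + (1/7)Q; the wedge Ps − Pb = 6 gives 585/7 + (1/7)Q − (139.8 - 0.2Q) = 6, so Q' = 181.5.
Then Pb = 139.8 − 0.2·181.5 = 103.5 and Ps = 585/7 + (1/7)·181.5 = 109.5.
ΔCS = ½(164 + 181.5)(107 − 103.5) = 604.625; ΔPS = ½(164 + 181.5)(109.5 − 107) = 431.875.
Government spending = 6 × 181.5 = 1089.
DWL = ½ × 6 × (181.5 − 164) = 52.5; fraction = 52.5 / 1089 = 35/726.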